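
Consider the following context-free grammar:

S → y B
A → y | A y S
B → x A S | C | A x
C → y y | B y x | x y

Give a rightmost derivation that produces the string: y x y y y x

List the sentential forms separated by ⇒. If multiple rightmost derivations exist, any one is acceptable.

S ⇒ y B ⇒ y x A S ⇒ y x A y B ⇒ y x A y A x ⇒ y x A y y x ⇒ y x y y y x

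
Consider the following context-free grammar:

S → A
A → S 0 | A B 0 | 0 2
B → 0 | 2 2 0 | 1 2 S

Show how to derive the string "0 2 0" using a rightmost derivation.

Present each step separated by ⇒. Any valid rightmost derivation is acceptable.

S ⇒ A ⇒ S 0 ⇒ A 0 ⇒ 0 2 0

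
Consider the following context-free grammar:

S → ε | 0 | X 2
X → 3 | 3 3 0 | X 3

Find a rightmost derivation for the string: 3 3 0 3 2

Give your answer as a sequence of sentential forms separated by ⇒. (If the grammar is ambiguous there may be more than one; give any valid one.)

S ⇒ X 2 ⇒ X 3 2 ⇒ 3 3 0 3 2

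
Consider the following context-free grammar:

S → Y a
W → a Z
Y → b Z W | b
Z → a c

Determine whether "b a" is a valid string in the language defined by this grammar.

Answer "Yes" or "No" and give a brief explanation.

Yes - a valid derivation exists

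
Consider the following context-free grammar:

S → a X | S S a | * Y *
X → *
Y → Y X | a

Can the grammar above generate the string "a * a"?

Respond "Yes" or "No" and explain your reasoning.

No - no valid derivation exists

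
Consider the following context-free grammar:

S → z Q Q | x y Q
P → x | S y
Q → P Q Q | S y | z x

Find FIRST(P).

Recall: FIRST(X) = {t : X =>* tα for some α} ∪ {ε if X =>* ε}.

We compute FIRST(P) using the standard algorithm.
FIRST(P) = {x, z}
FIRST(Q) = {x, z}
FIRST(S) = {x, z}
Therefore, FIRST(P) = {x, z}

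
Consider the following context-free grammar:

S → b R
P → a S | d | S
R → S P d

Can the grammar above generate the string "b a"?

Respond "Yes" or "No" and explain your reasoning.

No - no valid derivation exists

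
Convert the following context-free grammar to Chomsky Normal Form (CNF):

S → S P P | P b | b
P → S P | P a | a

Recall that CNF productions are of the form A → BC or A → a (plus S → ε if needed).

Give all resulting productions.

TB → b; S → b; TA → a; P → a; S → S X0; X0 → P P; S → P TB; P → S P; P → P TA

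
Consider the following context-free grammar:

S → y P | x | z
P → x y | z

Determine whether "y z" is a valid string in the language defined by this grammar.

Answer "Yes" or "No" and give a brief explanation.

Yes - a valid derivation exists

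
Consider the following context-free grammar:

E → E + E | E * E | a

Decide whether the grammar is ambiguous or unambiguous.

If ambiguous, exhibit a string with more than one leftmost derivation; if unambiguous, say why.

Ambiguous - the string 'a + a + a + a * a + a' has two distinct leftmost derivations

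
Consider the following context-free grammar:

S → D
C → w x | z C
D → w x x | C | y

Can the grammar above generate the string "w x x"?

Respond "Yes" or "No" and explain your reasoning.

Yes - a valid derivation exists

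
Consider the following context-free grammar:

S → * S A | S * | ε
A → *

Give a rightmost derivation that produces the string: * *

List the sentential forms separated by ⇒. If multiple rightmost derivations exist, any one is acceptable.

S ⇒ * S A ⇒ * S * ⇒ * *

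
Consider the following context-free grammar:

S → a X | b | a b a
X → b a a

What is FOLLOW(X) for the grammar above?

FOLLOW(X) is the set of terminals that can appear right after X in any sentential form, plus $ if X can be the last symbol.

We compute FOLLOW(X) using the standard algorithm.
FOLLOW(S) starts with {$}.
FIRST(S) = {a, b}
FIRST(X) = {b}
FOLLOW(S) = {$}
FOLLOW(X) = {$}
Therefore, FOLLOW(X) = {$}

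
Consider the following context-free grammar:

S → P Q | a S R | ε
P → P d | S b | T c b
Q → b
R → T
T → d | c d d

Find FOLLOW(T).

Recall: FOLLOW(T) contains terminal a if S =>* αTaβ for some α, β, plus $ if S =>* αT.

We compute FOLLOW(T) using the standard algorithm.
FOLLOW(S) starts with {$}.
FIRST(P) = {a, b, c, d}
FIRST(Q) = {b}
FIRST(R) = {c, d}
FIRST(S) = {a, b, c, d, ε}
FIRST(T) = {c, d}
FOLLOW(P) = {b, d}
FOLLOW(Q) = {$, b, c, d}
FOLLOW(R) = {$, b, c, d}
FOLLOW(S) = {$, b, c, d}
FOLLOW(T) = {$, b, c, d}
Therefore, FOLLOW(T) = {$, b, c, d}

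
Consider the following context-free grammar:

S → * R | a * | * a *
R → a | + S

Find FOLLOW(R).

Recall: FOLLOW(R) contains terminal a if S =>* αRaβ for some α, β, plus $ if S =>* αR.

We compute FOLLOW(R) using the standard algorithm.
FOLLOW(S) starts with {$}.
FIRST(R) = {+, a}
FIRST(S) = {*, a}
FOLLOW(R) = {$}
FOLLOW(S) = {$}
Therefore, FOLLOW(R) = {$}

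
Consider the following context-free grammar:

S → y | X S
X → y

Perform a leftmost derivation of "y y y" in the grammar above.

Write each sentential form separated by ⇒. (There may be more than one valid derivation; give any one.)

S ⇒ X S ⇒ y S ⇒ y X S ⇒ y y S ⇒ y y y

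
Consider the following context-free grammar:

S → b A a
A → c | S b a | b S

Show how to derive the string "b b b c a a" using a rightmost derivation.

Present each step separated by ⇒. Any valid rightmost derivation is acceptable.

S ⇒ b A a ⇒ b b S a ⇒ b b b A a a ⇒ b b b c a a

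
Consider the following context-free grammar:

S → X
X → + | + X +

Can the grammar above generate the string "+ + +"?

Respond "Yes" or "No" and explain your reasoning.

Yes - a valid derivation exists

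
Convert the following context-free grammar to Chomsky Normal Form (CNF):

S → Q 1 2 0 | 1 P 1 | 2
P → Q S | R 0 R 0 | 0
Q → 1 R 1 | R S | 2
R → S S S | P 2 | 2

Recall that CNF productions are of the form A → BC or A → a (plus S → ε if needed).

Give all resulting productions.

T1 → 1; T2 → 2; T0 → 0; S → 2; P → 0; Q → 2; R → 2; S → Q X0; X0 → T1 X1; X1 → T2 T0; S → T1 X2; X2 → P T1; P → Q S; P → R X3; X3 → T0 X4; X4 → R T0; Q → T1 X5; X5 → R T1; Q → R S; R → S X6; X6 → S S; R → P T2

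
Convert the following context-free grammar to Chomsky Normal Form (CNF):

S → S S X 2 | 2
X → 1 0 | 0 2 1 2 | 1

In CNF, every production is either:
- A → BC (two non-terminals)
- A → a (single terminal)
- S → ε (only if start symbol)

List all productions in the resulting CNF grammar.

T2 → 2; S → 2; T1 → 1; T0 → 0; X → 1; S → S X0; X0 → S X1; X1 → X T2; X → T1 T0; X → T0 X2; X2 → T2 X3; X3 → T1 T2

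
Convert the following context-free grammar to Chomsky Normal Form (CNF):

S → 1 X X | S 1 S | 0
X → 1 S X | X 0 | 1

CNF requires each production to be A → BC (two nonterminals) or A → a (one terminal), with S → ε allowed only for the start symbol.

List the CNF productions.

T1 → 1; S → 0; T0 → 0; X → 1; S → T1 X0; X0 → X X; S → S X1; X1 → T1 S; X → T1 X2; X2 → S X; X → X T0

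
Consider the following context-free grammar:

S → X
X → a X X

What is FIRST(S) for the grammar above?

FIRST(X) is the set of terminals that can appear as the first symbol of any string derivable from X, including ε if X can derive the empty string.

We compute FIRST(S) using the standard algorithm.
FIRST(S) = {a}
FIRST(X) = {a}
Therefore, FIRST(S) = {a}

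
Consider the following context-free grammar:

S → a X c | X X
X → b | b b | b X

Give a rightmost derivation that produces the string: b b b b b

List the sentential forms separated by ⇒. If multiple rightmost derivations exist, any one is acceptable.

S ⇒ X X ⇒ X b b ⇒ b X b b ⇒ b b b b b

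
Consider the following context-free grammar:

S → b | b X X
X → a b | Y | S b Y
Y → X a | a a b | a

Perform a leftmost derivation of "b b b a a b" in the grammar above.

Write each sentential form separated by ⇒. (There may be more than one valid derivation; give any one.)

S ⇒ b X X ⇒ b S b Y X ⇒ b b b Y X ⇒ b b b a X ⇒ b b b a a b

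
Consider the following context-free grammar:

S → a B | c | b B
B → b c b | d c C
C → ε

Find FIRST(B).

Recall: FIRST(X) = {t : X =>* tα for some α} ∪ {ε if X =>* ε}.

We compute FIRST(B) using the standard algorithm.
FIRST(B) = {b, d}
FIRST(C) = {ε}
FIRST(S) = {a, b, c}
Therefore, FIRST(B) = {b, d}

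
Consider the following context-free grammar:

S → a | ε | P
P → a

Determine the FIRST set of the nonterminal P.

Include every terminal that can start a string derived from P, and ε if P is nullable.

We compute FIRST(P) using the standard algorithm.
FIRST(P) = {a}
FIRST(S) = {a, ε}
Therefore, FIRST(P) = {a}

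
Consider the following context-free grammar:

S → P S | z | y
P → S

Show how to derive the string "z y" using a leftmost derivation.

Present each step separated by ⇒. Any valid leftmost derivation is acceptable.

S ⇒ P S ⇒ S S ⇒ z S ⇒ z y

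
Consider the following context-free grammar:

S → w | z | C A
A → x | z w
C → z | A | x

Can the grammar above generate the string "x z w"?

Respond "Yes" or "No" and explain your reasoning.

Yes - a valid derivation exists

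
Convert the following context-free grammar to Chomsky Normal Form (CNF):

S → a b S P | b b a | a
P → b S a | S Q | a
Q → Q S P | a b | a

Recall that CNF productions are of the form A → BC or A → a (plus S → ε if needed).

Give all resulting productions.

TA → a; TB → b; S → a; P → a; Q → a; S → TA X0; X0 → TB X1; X1 → S P; S → TB X2; X2 → TB TA; P → TB X3; X3 → S TA; P → S Q; Q → Q X4; X4 → S P; Q → TA TB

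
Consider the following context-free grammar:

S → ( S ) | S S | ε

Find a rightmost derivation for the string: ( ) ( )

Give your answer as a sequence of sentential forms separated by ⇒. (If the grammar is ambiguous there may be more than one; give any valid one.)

S ⇒ S S ⇒ S ( S ) ⇒ S ( ) ⇒ ( S ) ( ) ⇒ ( ) ( )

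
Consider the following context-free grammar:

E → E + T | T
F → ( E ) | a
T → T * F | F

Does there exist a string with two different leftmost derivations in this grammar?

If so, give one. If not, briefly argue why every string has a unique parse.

No - every string in the language has a unique leftmost derivation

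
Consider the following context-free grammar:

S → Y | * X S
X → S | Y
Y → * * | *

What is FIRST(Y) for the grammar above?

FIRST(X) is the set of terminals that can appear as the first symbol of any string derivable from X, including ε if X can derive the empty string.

We compute FIRST(Y) using the standard algorithm.
FIRST(S) = {*}
FIRST(X) = {*}
FIRST(Y) = {*}
Therefore, FIRST(Y) = {*}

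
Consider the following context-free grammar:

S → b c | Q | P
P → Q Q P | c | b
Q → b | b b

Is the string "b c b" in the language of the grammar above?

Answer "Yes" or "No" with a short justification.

No - no valid derivation exists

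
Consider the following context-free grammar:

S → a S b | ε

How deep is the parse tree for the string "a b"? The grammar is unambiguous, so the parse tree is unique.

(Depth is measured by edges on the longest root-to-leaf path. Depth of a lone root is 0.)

2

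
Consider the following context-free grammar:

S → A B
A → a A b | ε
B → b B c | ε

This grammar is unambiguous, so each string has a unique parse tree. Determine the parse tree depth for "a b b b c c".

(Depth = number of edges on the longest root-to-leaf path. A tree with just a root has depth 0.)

4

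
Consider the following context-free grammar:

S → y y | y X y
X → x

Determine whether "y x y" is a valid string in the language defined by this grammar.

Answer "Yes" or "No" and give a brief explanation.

Yes - a valid derivation exists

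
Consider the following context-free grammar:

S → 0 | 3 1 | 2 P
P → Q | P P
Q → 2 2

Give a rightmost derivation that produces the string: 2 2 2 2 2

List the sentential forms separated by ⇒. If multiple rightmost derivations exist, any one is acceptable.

S ⇒ 2 P ⇒ 2 P P ⇒ 2 P Q ⇒ 2 P 2 2 ⇒ 2 Q 2 2 ⇒ 2 2 2 2 2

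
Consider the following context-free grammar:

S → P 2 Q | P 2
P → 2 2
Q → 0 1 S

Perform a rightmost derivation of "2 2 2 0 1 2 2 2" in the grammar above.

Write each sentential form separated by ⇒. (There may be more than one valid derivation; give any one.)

S ⇒ P 2 Q ⇒ P 2 0 1 S ⇒ P 2 0 1 P 2 ⇒ P 2 0 1 2 2 2 ⇒ 2 2 2 0 1 2 2 2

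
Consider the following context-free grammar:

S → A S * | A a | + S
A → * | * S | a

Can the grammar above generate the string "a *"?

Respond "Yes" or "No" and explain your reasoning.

No - no valid derivation exists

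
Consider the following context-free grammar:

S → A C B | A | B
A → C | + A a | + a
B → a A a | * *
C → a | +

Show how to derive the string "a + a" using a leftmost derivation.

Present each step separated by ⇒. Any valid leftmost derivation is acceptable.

S ⇒ B ⇒ a A a ⇒ a C a ⇒ a + a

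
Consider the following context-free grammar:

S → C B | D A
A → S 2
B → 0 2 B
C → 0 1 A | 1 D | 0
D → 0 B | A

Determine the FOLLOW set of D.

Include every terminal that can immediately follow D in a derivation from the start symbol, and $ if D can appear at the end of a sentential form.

We compute FOLLOW(D) using the standard algorithm.
FOLLOW(S) starts with {$}.
FIRST(A) = {0, 1}
FIRST(B) = {0}
FIRST(C) = {0, 1}
FIRST(D) = {0, 1}
FIRST(S) = {0, 1}
FOLLOW(A) = {$, 0, 1, 2}
FOLLOW(B) = {$, 0, 1, 2}
FOLLOW(C) = {0}
FOLLOW(D) = {0, 1}
FOLLOW(S) = {$, 2}
Therefore, FOLLOW(D) = {0, 1}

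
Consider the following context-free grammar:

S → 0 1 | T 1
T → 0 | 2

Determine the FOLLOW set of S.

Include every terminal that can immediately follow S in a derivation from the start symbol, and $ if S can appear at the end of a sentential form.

We compute FOLLOW(S) using the standard algorithm.
FOLLOW(S) starts with {$}.
FIRST(S) = {0, 2}
FIRST(T) = {0, 2}
FOLLOW(S) = {$}
FOLLOW(T) = {1}
Therefore, FOLLOW(S) = {$}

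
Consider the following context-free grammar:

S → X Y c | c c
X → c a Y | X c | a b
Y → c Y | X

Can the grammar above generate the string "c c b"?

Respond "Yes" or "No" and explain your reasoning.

No - no valid derivation exists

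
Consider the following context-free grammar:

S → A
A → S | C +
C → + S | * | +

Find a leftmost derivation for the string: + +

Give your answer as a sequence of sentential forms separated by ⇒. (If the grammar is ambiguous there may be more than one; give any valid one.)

S ⇒ A ⇒ C + ⇒ + +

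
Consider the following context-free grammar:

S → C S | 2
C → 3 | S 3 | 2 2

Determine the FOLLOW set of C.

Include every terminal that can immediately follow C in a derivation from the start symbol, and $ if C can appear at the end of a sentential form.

We compute FOLLOW(C) using the standard algorithm.
FOLLOW(S) starts with {$}.
FIRST(C) = {2, 3}
FIRST(S) = {2, 3}
FOLLOW(C) = {2, 3}
FOLLOW(S) = {$, 3}
Therefore, FOLLOW(C) = {2, 3}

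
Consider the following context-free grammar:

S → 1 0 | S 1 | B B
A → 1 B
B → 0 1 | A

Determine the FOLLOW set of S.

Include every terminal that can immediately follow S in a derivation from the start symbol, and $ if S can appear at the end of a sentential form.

We compute FOLLOW(S) using the standard algorithm.
FOLLOW(S) starts with {$}.
FIRST(A) = {1}
FIRST(B) = {0, 1}
FIRST(S) = {0, 1}
FOLLOW(A) = {$, 0, 1}
FOLLOW(B) = {$, 0, 1}
FOLLOW(S) = {$, 1}
Therefore, FOLLOW(S) = {$, 1}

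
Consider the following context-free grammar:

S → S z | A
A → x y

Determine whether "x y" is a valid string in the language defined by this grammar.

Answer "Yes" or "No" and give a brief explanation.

Yes - a valid derivation exists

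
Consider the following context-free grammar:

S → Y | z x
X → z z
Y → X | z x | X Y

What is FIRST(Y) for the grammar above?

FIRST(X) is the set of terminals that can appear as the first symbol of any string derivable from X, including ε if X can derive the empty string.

We compute FIRST(Y) using the standard algorithm.
FIRST(S) = {z}
FIRST(X) = {z}
FIRST(Y) = {z}
Therefore, FIRST(Y) = {z}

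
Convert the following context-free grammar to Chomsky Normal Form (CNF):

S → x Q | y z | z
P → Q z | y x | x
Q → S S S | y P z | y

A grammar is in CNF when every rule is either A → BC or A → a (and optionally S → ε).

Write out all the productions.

TX → x; TY → y; TZ → z; S → z; P → x; Q → y; S → TX Q; S → TY TZ; P → Q TZ; P → TY TX; Q → S X0; X0 → S S; Q → TY X1; X1 → P TZ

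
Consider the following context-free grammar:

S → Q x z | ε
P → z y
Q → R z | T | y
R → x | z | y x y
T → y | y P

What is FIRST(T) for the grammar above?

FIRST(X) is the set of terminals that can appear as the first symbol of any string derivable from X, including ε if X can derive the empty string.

We compute FIRST(T) using the standard algorithm.
FIRST(P) = {z}
FIRST(Q) = {x, y, z}
FIRST(R) = {x, y, z}
FIRST(S) = {x, y, z, ε}
FIRST(T) = {y}
Therefore, FIRST(T) = {y}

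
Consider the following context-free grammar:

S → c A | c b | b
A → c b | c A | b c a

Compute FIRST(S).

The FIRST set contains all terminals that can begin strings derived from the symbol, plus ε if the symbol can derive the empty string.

We compute FIRST(S) using the standard algorithm.
FIRST(A) = {b, c}
FIRST(S) = {b, c}
Therefore, FIRST(S) = {b, c}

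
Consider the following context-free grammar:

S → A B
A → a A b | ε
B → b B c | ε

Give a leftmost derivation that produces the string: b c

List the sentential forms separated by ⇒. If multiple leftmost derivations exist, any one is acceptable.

S ⇒ A B ⇒ B ⇒ b B c ⇒ b c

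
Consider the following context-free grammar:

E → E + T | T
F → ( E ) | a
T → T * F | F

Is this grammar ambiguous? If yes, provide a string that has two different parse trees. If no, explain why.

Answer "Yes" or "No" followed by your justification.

No - the grammar is unambiguous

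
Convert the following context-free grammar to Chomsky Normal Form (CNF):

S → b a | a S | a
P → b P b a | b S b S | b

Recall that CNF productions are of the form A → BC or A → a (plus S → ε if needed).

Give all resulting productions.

TB → b; TA → a; S → a; P → b; S → TB TA; S → TA S; P → TB X0; X0 → P X1; X1 → TB TA; P → TB X2; X2 → S X3; X3 → TB S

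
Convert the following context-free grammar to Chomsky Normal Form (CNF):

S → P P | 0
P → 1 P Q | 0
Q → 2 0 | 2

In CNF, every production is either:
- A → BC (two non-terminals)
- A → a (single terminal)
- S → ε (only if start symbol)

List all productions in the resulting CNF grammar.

S → 0; T1 → 1; P → 0; T2 → 2; T0 → 0; Q → 2; S → P P; P → T1 X0; X0 → P Q; Q → T2 T0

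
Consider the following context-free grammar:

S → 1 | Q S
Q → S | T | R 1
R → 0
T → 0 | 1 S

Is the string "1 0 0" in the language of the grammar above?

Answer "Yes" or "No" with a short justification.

No - no valid derivation exists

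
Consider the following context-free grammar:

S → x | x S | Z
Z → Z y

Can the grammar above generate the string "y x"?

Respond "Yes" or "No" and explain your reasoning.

No - no valid derivation exists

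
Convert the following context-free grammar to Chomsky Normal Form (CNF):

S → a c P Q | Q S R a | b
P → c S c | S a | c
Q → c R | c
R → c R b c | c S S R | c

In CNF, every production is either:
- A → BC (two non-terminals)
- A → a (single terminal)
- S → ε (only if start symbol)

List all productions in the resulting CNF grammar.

TA → a; TC → c; S → b; P → c; Q → c; TB → b; R → c; S → TA X0; X0 → TC X1; X1 → P Q; S → Q X2; X2 → S X3; X3 → R TA; P → TC X4; X4 → S TC; P → S TA; Q → TC R; R → TC X5; X5 → R X6; X6 → TB TC; R → TC X7; X7 → S X8; X8 → S R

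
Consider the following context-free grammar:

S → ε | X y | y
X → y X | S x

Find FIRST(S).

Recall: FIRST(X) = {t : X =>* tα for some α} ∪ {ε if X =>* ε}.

We compute FIRST(S) using the standard algorithm.
FIRST(S) = {x, y, ε}
FIRST(X) = {x, y}
Therefore, FIRST(S) = {x, y, ε}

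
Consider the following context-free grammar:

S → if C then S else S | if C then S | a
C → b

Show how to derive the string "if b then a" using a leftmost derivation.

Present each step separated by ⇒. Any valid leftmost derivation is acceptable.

S ⇒ if C then S ⇒ if b then S ⇒ if b then a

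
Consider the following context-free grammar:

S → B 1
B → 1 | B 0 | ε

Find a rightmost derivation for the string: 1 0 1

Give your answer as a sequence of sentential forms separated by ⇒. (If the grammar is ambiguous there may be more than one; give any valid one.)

S ⇒ B 1 ⇒ B 0 1 ⇒ 1 0 1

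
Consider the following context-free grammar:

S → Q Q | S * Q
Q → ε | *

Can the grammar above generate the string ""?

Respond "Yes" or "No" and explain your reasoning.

Yes - a valid derivation exists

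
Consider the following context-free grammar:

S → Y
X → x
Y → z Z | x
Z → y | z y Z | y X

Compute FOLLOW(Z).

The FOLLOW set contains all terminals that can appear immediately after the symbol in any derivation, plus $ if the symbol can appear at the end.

We compute FOLLOW(Z) using the standard algorithm.
FOLLOW(S) starts with {$}.
FIRST(S) = {x, z}
FIRST(X) = {x}
FIRST(Y) = {x, z}
FIRST(Z) = {y, z}
FOLLOW(S) = {$}
FOLLOW(X) = {$}
FOLLOW(Y) = {$}
FOLLOW(Z) = {$}
Therefore, FOLLOW(Z) = {$}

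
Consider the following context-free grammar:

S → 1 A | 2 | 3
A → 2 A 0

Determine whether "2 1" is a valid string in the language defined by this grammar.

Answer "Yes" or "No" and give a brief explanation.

No - no valid derivation exists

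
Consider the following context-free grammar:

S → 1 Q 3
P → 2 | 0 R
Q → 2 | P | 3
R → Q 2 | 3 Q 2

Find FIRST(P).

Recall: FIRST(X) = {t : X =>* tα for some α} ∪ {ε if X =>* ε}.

We compute FIRST(P) using the standard algorithm.
FIRST(P) = {0, 2}
FIRST(Q) = {0, 2, 3}
FIRST(R) = {0, 2, 3}
FIRST(S) = {1}
Therefore, FIRST(P) = {0, 2}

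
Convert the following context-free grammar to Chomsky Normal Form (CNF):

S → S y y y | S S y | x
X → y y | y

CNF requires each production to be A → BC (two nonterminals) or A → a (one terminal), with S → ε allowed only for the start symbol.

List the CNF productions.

TY → y; S → x; X → y; S → S X0; X0 → TY X1; X1 → TY TY; S → S X2; X2 → S TY; X → TY TY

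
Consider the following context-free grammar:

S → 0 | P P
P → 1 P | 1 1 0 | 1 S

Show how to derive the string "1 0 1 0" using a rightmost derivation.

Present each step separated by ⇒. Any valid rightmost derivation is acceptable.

S ⇒ P P ⇒ P 1 S ⇒ P 1 0 ⇒ 1 S 1 0 ⇒ 1 0 1 0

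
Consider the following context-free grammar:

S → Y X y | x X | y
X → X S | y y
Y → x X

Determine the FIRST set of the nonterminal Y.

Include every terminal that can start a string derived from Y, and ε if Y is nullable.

We compute FIRST(Y) using the standard algorithm.
FIRST(S) = {x, y}
FIRST(X) = {y}
FIRST(Y) = {x}
Therefore, FIRST(Y) = {x}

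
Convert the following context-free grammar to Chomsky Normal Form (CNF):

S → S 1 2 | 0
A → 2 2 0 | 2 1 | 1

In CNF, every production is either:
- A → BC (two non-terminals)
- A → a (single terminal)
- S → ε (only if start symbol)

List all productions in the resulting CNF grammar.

T1 → 1; T2 → 2; S → 0; T0 → 0; A → 1; S → S X0; X0 → T1 T2; A → T2 X1; X1 → T2 T0; A → T2 T1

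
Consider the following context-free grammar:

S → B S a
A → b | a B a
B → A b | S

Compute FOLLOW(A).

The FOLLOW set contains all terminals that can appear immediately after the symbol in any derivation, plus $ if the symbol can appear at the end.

We compute FOLLOW(A) using the standard algorithm.
FOLLOW(S) starts with {$}.
FIRST(A) = {a, b}
FIRST(B) = {a, b}
FIRST(S) = {a, b}
FOLLOW(A) = {b}
FOLLOW(B) = {a, b}
FOLLOW(S) = {$, a, b}
Therefore, FOLLOW(A) = {b}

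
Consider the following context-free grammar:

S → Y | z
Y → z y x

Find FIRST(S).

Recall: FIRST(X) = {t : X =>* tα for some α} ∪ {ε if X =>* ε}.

We compute FIRST(S) using the standard algorithm.
FIRST(S) = {z}
FIRST(Y) = {z}
Therefore, FIRST(S) = {z}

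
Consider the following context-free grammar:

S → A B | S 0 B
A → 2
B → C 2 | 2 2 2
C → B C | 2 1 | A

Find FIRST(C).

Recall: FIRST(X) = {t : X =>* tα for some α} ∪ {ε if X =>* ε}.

We compute FIRST(C) using the standard algorithm.
FIRST(A) = {2}
FIRST(B) = {2}
FIRST(C) = {2}
FIRST(S) = {2}
Therefore, FIRST(C) = {2}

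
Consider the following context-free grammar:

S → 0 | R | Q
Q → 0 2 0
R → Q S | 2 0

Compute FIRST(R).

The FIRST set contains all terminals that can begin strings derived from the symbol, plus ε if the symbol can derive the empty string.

We compute FIRST(R) using the standard algorithm.
FIRST(Q) = {0}
FIRST(R) = {0, 2}
FIRST(S) = {0, 2}
Therefore, FIRST(R) = {0, 2}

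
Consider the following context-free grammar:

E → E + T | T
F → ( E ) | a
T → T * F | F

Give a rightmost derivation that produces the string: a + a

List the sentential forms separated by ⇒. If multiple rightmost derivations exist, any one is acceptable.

E ⇒ E + T ⇒ E + F ⇒ E + a ⇒ T + a ⇒ F + a ⇒ a + a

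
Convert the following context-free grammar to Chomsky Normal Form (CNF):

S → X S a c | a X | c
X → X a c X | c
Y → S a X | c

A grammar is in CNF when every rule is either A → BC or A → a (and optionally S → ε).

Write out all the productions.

TA → a; TC → c; S → c; X → c; Y → c; S → X X0; X0 → S X1; X1 → TA TC; S → TA X; X → X X2; X2 → TA X3; X3 → TC X; Y → S X4; X4 → TA X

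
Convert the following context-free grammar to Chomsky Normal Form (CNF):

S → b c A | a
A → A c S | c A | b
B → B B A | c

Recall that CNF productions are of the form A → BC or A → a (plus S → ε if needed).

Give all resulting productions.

TB → b; TC → c; S → a; A → b; B → c; S → TB X0; X0 → TC A; A → A X1; X1 → TC S; A → TC A; B → B X2; X2 → B A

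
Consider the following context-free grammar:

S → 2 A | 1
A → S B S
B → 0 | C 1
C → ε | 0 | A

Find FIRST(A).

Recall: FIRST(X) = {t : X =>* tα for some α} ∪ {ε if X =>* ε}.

We compute FIRST(A) using the standard algorithm.
FIRST(A) = {1, 2}
FIRST(B) = {0, 1, 2}
FIRST(C) = {0, 1, 2, ε}
FIRST(S) = {1, 2}
Therefore, FIRST(A) = {1, 2}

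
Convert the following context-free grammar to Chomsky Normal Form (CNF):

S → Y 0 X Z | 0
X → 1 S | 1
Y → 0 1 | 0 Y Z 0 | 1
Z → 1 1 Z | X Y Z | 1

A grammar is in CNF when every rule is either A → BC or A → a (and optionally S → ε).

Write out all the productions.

T0 → 0; S → 0; T1 → 1; X → 1; Y → 1; Z → 1; S → Y X0; X0 → T0 X1; X1 → X Z; X → T1 S; Y → T0 T1; Y → T0 X2; X2 → Y X3; X3 → Z T0; Z → T1 X4; X4 → T1 Z; Z → X X5; X5 → Y Z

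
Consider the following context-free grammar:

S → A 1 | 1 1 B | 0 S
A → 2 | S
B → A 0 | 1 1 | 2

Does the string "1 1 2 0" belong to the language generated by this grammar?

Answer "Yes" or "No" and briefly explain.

Yes - a valid derivation exists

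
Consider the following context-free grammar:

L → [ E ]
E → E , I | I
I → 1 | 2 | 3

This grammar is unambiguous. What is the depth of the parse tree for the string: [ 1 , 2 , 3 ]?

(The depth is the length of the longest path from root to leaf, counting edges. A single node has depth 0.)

5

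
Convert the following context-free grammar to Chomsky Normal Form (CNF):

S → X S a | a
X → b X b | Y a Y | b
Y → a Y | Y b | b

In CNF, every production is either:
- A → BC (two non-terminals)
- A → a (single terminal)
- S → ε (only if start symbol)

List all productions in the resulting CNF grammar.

TA → a; S → a; TB → b; X → b; Y → b; S → X X0; X0 → S TA; X → TB X1; X1 → X TB; X → Y X2; X2 → TA Y; Y → TA Y; Y → Y TB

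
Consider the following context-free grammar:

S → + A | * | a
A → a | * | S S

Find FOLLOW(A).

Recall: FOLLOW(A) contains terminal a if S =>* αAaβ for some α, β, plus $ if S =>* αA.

We compute FOLLOW(A) using the standard algorithm.
FOLLOW(S) starts with {$}.
FIRST(A) = {*, +, a}
FIRST(S) = {*, +, a}
FOLLOW(A) = {$, *, +, a}
FOLLOW(S) = {$, *, +, a}
Therefore, FOLLOW(A) = {$, *, +, a}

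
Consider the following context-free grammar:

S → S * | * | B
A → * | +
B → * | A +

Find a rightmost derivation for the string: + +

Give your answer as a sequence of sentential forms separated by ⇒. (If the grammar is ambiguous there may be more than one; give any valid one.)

S ⇒ B ⇒ A + ⇒ + +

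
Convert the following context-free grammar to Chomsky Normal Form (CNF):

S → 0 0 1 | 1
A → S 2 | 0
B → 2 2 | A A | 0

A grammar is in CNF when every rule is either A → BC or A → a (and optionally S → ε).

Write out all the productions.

T0 → 0; T1 → 1; S → 1; T2 → 2; A → 0; B → 0; S → T0 X0; X0 → T0 T1; A → S T2; B → T2 T2; B → A A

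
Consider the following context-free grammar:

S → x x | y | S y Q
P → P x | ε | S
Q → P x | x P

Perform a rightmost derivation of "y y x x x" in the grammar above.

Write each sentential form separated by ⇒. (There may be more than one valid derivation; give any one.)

S ⇒ S y Q ⇒ S y P x ⇒ S y S x ⇒ S y x x x ⇒ y y x x x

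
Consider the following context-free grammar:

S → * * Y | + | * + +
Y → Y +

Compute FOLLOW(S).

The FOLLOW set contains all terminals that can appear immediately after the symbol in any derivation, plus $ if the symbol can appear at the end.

We compute FOLLOW(S) using the standard algorithm.
FOLLOW(S) starts with {$}.
FIRST(S) = {*, +}
FIRST(Y) = {}
FOLLOW(S) = {$}
FOLLOW(Y) = {$, +}
Therefore, FOLLOW(S) = {$}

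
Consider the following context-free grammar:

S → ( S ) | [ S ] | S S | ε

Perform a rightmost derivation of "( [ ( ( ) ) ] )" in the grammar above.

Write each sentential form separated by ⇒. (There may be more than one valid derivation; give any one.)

S ⇒ ( S ) ⇒ ( [ S ] ) ⇒ ( [ ( S ) ] ) ⇒ ( [ ( ( S ) ) ] ) ⇒ ( [ ( ( ) ) ] )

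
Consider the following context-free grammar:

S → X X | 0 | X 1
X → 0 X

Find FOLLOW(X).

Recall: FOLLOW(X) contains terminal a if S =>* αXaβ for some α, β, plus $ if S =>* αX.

We compute FOLLOW(X) using the standard algorithm.
FOLLOW(S) starts with {$}.
FIRST(S) = {0}
FIRST(X) = {0}
FOLLOW(S) = {$}
FOLLOW(X) = {$, 0, 1}
Therefore, FOLLOW(X) = {$, 0, 1}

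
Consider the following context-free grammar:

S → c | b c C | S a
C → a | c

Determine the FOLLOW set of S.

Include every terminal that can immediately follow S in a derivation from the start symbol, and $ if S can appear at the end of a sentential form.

We compute FOLLOW(S) using the standard algorithm.
FOLLOW(S) starts with {$}.
FIRST(C) = {a, c}
FIRST(S) = {b, c}
FOLLOW(C) = {$, a}
FOLLOW(S) = {$, a}
Therefore, FOLLOW(S) = {$, a}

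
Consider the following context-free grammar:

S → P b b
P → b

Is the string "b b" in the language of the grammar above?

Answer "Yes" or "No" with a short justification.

No - no valid derivation exists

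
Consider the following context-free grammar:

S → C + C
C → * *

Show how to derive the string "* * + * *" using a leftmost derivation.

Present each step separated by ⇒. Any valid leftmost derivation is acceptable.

S ⇒ C + C ⇒ * * + C ⇒ * * + * *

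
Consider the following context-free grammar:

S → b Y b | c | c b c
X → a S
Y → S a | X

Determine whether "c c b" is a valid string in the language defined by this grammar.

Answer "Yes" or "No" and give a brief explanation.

No - no valid derivation exists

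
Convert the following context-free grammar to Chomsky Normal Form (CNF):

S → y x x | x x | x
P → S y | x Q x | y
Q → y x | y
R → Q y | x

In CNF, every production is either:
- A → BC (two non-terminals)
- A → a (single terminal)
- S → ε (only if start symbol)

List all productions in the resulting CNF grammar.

TY → y; TX → x; S → x; P → y; Q → y; R → x; S → TY X0; X0 → TX TX; S → TX TX; P → S TY; P → TX X1; X1 → Q TX; Q → TY TX; R → Q TY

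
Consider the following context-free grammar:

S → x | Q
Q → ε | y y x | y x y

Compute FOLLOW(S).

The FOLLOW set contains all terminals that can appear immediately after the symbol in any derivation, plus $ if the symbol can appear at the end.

We compute FOLLOW(S) using the standard algorithm.
FOLLOW(S) starts with {$}.
FIRST(Q) = {y, ε}
FIRST(S) = {x, y, ε}
FOLLOW(Q) = {$}
FOLLOW(S) = {$}
Therefore, FOLLOW(S) = {$}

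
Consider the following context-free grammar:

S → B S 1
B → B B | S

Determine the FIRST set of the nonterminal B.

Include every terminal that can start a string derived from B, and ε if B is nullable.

We compute FIRST(B) using the standard algorithm.
FIRST(B) = {}
FIRST(S) = {}
Therefore, FIRST(B) = {}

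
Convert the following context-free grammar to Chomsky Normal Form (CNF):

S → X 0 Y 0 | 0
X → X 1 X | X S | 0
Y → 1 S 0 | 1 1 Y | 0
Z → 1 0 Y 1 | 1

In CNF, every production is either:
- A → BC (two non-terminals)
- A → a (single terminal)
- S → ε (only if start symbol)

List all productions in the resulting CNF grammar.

T0 → 0; S → 0; T1 → 1; X → 0; Y → 0; Z → 1; S → X X0; X0 → T0 X1; X1 → Y T0; X → X X2; X2 → T1 X; X → X S; Y → T1 X3; X3 → S T0; Y → T1 X4; X4 → T1 Y; Z → T1 X5; X5 → T0 X6; X6 → Y T1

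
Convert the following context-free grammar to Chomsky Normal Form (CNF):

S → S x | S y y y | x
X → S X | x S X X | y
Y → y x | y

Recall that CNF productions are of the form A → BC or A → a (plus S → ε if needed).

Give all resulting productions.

TX → x; TY → y; S → x; X → y; Y → y; S → S TX; S → S X0; X0 → TY X1; X1 → TY TY; X → S X; X → TX X2; X2 → S X3; X3 → X X; Y → TY TX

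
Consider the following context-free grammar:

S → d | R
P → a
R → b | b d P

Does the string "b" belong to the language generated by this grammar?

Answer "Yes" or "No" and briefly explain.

Yes - a valid derivation exists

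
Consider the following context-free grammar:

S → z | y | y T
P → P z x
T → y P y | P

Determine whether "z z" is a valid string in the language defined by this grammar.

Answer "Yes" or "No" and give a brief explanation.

No - no valid derivation exists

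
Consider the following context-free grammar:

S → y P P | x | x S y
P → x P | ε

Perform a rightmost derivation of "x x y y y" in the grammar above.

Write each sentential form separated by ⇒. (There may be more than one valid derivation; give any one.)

S ⇒ x S y ⇒ x x S y y ⇒ x x y P P y y ⇒ x x y P y y ⇒ x x y y y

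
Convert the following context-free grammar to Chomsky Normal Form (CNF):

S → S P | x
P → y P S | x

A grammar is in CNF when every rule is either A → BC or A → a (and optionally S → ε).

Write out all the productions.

S → x; TY → y; P → x; S → S P; P → TY X0; X0 → P S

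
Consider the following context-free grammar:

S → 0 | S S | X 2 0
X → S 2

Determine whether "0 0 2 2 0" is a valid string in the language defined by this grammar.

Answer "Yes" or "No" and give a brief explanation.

Yes - a valid derivation exists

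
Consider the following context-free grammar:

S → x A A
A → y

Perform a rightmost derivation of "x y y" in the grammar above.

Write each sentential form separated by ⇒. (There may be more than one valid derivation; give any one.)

S ⇒ x A A ⇒ x A y ⇒ x y y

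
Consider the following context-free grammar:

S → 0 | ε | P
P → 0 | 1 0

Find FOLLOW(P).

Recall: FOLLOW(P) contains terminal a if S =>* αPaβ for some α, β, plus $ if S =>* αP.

We compute FOLLOW(P) using the standard algorithm.
FOLLOW(S) starts with {$}.
FIRST(P) = {0, 1}
FIRST(S) = {0, 1, ε}
FOLLOW(P) = {$}
FOLLOW(S) = {$}
Therefore, FOLLOW(P) = {$}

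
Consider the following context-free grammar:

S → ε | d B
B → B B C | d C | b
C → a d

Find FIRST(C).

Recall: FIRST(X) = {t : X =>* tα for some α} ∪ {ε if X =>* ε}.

We compute FIRST(C) using the standard algorithm.
FIRST(B) = {b, d}
FIRST(C) = {a}
FIRST(S) = {d, ε}
Therefore, FIRST(C) = {a}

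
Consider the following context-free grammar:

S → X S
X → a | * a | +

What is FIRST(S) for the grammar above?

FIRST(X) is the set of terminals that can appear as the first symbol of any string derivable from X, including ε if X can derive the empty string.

We compute FIRST(S) using the standard algorithm.
FIRST(S) = {*, +, a}
FIRST(X) = {*, +, a}
Therefore, FIRST(S) = {*, +, a}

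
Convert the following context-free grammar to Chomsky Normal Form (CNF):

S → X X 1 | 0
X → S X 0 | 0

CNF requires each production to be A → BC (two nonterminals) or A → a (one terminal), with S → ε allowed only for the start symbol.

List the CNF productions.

T1 → 1; S → 0; T0 → 0; X → 0; S → X X0; X0 → X T1; X → S X1; X1 → X T0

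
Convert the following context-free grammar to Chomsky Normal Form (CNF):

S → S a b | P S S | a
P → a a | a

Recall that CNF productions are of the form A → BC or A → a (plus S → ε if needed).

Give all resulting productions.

TA → a; TB → b; S → a; P → a; S → S X0; X0 → TA TB; S → P X1; X1 → S S; P → TA TA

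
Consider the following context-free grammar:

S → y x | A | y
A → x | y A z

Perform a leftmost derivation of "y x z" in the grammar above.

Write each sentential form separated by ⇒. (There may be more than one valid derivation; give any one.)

S ⇒ A ⇒ y A z ⇒ y x z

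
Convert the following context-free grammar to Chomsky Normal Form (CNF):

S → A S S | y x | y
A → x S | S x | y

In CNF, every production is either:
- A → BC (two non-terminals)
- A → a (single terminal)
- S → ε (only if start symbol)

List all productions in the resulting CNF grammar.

TY → y; TX → x; S → y; A → y; S → A X0; X0 → S S; S → TY TX; A → TX S; A → S TX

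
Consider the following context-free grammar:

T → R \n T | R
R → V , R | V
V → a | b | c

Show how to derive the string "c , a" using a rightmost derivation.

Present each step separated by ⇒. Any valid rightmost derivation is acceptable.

T ⇒ R ⇒ V , R ⇒ V , V ⇒ V , a ⇒ c , a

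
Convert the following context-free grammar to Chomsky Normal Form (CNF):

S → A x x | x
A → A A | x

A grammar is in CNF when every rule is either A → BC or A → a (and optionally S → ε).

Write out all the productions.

TX → x; S → x; A → x; S → A X0; X0 → TX TX; A → A A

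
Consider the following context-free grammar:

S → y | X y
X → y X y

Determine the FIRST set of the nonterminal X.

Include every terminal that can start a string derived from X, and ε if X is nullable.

We compute FIRST(X) using the standard algorithm.
FIRST(S) = {y}
FIRST(X) = {y}
Therefore, FIRST(X) = {y}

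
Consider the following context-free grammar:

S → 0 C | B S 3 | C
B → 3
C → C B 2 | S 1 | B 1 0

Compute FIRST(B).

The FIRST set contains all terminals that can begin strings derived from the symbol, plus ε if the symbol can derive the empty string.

We compute FIRST(B) using the standard algorithm.
FIRST(B) = {3}
FIRST(C) = {0, 3}
FIRST(S) = {0, 3}
Therefore, FIRST(B) = {3}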